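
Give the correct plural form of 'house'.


Apply rule: Add -s. 'house' becomes 'houses'.

houses


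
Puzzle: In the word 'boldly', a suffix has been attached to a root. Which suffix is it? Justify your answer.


The word 'boldly' = 'bold' (root) + '-ly' (suffix). The suffix is '-ly'.

ly


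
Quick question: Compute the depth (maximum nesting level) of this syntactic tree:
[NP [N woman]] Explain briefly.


Count bracket nesting levels:
'[' at pos 0: depth = 1
'[' at pos 4: depth = 2
Maximum depth reached: 2

2


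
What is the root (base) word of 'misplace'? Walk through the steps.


Remove prefix 'mis' from 'misplace' to get root 'place'.

place


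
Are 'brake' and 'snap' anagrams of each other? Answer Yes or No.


Sorted letters of 'brake': 'abekr'
Sorted letters of 'snap': 'anps'
They do not match.

No


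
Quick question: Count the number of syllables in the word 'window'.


Break 'window' into syllables: win-dow -> win | dow = 2 syllables

2 syllables


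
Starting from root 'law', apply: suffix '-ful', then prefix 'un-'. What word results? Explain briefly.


Step 1: Add suffix '-ful' to 'law' = 'lawful'
Step 2: Add prefix 'un-' to 'lawful' = 'unlawful'

unlawful


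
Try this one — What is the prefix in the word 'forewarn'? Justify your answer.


The word 'forewarn' = 'fore' (prefix) + 'warn' (root). The prefix is 'fore'.

fore


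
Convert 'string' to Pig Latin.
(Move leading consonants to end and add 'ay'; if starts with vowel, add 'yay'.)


'string': move consonant cluster 'str' to end and add 'ay': 'ingstray'.

ingstray


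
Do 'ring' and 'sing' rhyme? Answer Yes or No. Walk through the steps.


Rime (stressed vowel + following sounds) of 'ring': -ing = /ɪŋ/
Rime of 'sing': -ing = /ɪŋ/
/ɪŋ/ and /ɪŋ/ are the same ending sound, so the words rhyme.

Yes


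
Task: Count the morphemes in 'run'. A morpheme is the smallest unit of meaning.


Decomposition: run (free morpheme) = 1 morpheme(s)

1 morphemes


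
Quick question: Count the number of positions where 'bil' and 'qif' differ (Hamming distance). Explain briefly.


Alignment:
Position 1: 'b' vs 'q' = DIFFER
Position 2: 'i' vs 'i' = match
Position 3: 'l' vs 'f' = DIFFER
Total differences: 2

2


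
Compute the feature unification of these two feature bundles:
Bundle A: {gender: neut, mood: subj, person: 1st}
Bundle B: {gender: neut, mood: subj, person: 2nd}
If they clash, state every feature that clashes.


Compare features:
gender: A=neut vs B=neut -> unified: neut
mood: A=subj vs B=subj -> unified: subj
person: A=1st vs B=2nd -> CLASH
Clash detected on feature 'person' (1st vs 2nd); unification fails.

CLASH on 'person' (1st vs 2nd)


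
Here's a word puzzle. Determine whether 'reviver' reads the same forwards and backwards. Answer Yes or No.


Forward: 'reviver'
Reversed: 'reviver'
They are identical.

Yes


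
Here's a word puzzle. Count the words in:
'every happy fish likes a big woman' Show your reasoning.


Split into words: every | happy | fish | likes | a | big | woman = 7 words.

7


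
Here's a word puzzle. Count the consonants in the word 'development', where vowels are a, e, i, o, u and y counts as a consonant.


Consonants in 'development': d, v, l, p, m, n, t = 7 consonants.

7


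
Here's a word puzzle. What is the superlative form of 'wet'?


Apply superlative formation (double final consonant, add -est): 'wet' -> 'wettest'.

wettest


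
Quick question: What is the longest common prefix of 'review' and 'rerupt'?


Compare from the start: 2 characters match: 're'. Mismatch at position 3: 'v' vs 'r'.

re


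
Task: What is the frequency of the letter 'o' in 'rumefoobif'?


Letter 'o' in 'rumefoobif': found at position(s) 6, 7 = 2 occurrence(s).

2


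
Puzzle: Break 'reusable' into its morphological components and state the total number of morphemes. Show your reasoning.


Step 1: Identify prefix: 're' (meaning: again)
Step 2: Identify root: 'use'
Step 3: Identify suffix(es): 'able'
Decomposition: re- (prefix: again) + use (root) + -able (suffix: capable of)
Total morphemes: 3

3 morphemes (re- (prefix: again) + use (root) + -able (suffix: capable of))


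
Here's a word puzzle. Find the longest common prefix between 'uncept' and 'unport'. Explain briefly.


Compare from the start: 2 characters match: 'un'. Mismatch at position 3: 'c' vs 'p'.

un


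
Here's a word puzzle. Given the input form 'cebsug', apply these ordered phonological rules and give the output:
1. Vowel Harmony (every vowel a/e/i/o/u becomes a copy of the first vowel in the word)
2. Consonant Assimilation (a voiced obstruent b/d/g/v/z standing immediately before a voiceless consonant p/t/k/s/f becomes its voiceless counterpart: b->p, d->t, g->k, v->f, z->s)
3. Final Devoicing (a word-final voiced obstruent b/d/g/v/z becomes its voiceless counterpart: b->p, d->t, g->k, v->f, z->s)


Starting form: 'cebsug'
Rule 1: Vowel Harmony: all vowels become 'e' (matching first vowel). 'cebsug' -> 'cebseg'
Rule 2: Consonant Assimilation: voiced obstruent before voiceless consonant becomes voiceless ('bs' -> 'ps'). 'cebseg' -> 'cepseg'
Rule 3: Final Devoicing: word-final voiced obstruent 'g' becomes voiceless 'k'. 'cepseg' -> 'cepsek'
Final form: 'cepsek'

cepsek


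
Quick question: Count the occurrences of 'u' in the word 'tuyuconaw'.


Letter 'u' in 'tuyuconaw': found at position(s) 2, 4 = 2 occurrence(s).

2


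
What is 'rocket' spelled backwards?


Reverse 'rocket' character by character: 'tekcor'.

tekcor


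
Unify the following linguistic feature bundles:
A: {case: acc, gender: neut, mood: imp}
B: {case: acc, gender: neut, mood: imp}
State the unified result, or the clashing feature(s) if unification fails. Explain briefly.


Compare features:
case: A=acc vs B=acc -> unified: acc
gender: A=neut vs B=neut -> unified: neut
mood: A=imp vs B=imp -> unified: imp
No clashes found.

Unified: {case: acc, gender: neut, mood: imp}


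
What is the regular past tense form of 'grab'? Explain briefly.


Apply rule: Double final consonant and add -ed. 'grab' becomes 'grabbed'.

grabbed


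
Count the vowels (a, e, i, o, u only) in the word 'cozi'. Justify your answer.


Vowels in 'cozi': o, i = 2 vowels.

2


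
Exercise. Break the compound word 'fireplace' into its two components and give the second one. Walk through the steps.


Split 'fireplace' into 'fire' + 'place'. The second part is 'place'.

place


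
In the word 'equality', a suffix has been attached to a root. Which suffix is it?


The word 'equality' = 'equal' (root) + '-ity' (suffix). The suffix is '-ity'.

ity


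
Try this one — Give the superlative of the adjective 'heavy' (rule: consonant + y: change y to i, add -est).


Apply superlative formation (consonant + y: change y to i, add -est): 'heavy' -> 'heaviest'.

heaviest


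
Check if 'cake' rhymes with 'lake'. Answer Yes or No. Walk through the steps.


Rime (stressed vowel + following sounds) of 'cake': -ake = /eɪk/
Rime of 'lake': -ake = /eɪk/
/eɪk/ and /eɪk/ are the same ending sound, so the words rhyme.

Yes


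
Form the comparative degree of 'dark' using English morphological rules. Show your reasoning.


Apply comparative formation (add -er): 'dark' -> 'darker'.

darker


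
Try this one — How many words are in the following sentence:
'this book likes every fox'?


Split into words: this | book | likes | every | fox = 5 words.

5


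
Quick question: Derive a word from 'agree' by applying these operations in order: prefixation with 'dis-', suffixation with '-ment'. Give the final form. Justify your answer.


Step 1: Add prefix 'dis-' to 'agree' = 'disagree'
Step 2: Add suffix '-ment' to 'disagree' = 'disagreement'

disagreement


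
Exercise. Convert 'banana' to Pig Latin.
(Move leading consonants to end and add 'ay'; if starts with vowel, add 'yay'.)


'banana': move consonant cluster 'b' to end and add 'ay': 'ananabay'.

ananabay


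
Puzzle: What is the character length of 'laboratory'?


Spell out 'laboratory' and number each letter: l(1), a(2), b(3), o(4), r(5), a(6), t(7), o(8), r(9), y(10). Total: 10 letters.

10


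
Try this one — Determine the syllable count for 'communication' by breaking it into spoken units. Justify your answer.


Break 'communication' into syllables: com-mu-ni-ca-tion -> com | mu | ni | ca | tion = 5 syllables

5 syllables


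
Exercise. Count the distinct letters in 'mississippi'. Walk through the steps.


Unique letters in 'mississippi': {i, m, p, s} = 4 distinct letters.

4


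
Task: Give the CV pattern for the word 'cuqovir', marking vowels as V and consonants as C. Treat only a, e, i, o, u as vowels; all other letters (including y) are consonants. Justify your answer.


Letter mapping: c = C, u = V, q = C, o = V, v = C, i = V, r = C.

CVCVCVC


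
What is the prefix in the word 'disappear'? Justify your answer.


The word 'disappear' = 'dis' (prefix) + 'appear' (root). The prefix is 'dis'.

dis


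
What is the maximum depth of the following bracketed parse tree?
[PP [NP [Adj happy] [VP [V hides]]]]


Count bracket nesting levels:
'[' at pos 0: depth = 1
'[' at pos 4: depth = 2
'[' at pos 8: depth = 3
'[' at pos 20: depth = 3
'[' at pos 24: depth = 4
Maximum depth reached: 4

4


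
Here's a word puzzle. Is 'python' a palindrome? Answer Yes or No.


Forward: 'python'
Reversed: 'nohtyp'
They differ.

No


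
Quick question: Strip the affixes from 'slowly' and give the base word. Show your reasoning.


Remove suffix '-ly' from 'slowly' to get root 'slow'.

slow


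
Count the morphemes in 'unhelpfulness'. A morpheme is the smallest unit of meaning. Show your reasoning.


Decomposition: un- (prefix) + help (root) + -ful (suffix) + -ness (suffix) = 4 morpheme(s)

4 morphemes


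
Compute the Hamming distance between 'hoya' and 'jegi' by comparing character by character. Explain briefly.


Alignment:
Position 1: 'h' vs 'j' = DIFFER
Position 2: 'o' vs 'e' = DIFFER
Position 3: 'y' vs 'g' = DIFFER
Position 4: 'a' vs 'i' = DIFFER
Total differences: 4

4


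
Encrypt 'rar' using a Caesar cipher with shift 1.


Shift each letter by 1: r -> s, a -> b, r -> s. Result: 'sbs'.

sbs


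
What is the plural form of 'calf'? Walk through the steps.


Apply rule: Change -f to -ves. 'calf' becomes 'calves'.

calves


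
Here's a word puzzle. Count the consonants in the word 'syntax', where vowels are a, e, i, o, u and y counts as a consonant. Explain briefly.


Consonants in 'syntax': s, y, n, t, x = 5 consonants.

5


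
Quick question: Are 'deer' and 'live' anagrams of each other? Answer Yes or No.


Sorted letters of 'deer': 'deer'
Sorted letters of 'live': 'eilv'
They do not match.

No


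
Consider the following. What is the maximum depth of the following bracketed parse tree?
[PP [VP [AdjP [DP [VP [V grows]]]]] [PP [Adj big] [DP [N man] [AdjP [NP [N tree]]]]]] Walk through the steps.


Count bracket nesting levels:
'[' at pos 0: depth = 1
'[' at pos 4: depth = 2
'[' at pos 8: depth = 3
'[' at pos 14: depth = 4
'[' at pos 18: depth = 5
'[' at pos 22: depth = 6
'[' at pos 36: depth = 2
'[' at pos 40: depth = 3
'[' at pos 50: depth = 3
'[' at pos 54: depth = 4
'[' at pos 62: depth = 4
'[' at pos 68: depth = 5
'[' at pos 72: depth = 6
Maximum depth reached: 6

6


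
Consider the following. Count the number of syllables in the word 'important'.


Break 'important' into syllables: im-por-tant -> im | por | tant = 3 syllables

3 syllables


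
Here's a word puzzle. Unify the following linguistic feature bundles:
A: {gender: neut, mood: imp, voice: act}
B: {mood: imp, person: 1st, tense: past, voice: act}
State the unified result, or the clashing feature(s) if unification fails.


Compare features:
gender: A=neut vs B=_ -> unified: neut
mood: A=imp vs B=imp -> unified: imp
person: A=_ vs B=1st -> unified: 1st
tense: A=_ vs B=past -> unified: past
voice: A=act vs B=act -> unified: act
No clashes found.

Unified: {gender: neut, mood: imp, person: 1st, tense: past, voice: act}


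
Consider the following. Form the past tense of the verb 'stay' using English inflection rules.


Apply rule: Add -ed. 'stay' becomes 'stayed'.

stayed


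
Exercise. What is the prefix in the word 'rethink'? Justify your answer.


The word 'rethink' = 're' (prefix) + 'think' (root). The prefix is 're'.

re


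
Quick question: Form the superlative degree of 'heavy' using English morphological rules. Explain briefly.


Apply superlative formation (consonant + y: change y to i, add -est): 'heavy' -> 'heaviest'.

heaviest


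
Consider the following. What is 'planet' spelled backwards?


Reverse 'planet' character by character: 'tenalp'.

tenalp


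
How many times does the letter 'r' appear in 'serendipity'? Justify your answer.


Letter 'r' in 'serendipity': found at position(s) 3 = 1 occurrence(s).

1


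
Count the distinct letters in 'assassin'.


Unique letters in 'assassin': {a, i, n, s} = 4 distinct letters.

4


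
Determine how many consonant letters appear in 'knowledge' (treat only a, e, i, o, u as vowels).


Consonants in 'knowledge': k, n, w, l, d, g = 6 consonants.

6


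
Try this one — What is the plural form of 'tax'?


Apply rule: Add -es (sibilant/fricative ending). 'tax' becomes 'taxes'.

taxes


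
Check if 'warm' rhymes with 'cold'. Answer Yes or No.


Rime (stressed vowel + following sounds) of 'warm': -arm = /ɔːrm/
Rime of 'cold': -old = /oʊld/
/ɔːrm/ and /oʊld/ are different ending sounds, so the words do not rhyme.

No


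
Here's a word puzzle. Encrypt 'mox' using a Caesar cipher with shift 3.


Shift each letter by 3: m -> p, o -> r, x -> a. Result: 'pra'.

pra


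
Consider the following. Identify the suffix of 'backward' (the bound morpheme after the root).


The word 'backward' = 'back' (root) + '-ward' (suffix). The suffix is '-ward'.

ward


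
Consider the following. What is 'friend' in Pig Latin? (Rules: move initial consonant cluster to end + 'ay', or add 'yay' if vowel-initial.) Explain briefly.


'friend': move consonant cluster 'fr' to end and add 'ay': 'iendfray'.

iendfray


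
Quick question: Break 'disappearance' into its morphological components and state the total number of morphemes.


Step 1: Identify prefix: 'dis' (meaning: not/apart)
Step 2: Identify root: 'appear'
Step 3: Identify suffix(es): 'ance'
Decomposition: dis- (prefix: not/apart) + appear (root) + -ance (suffix: state/act)
Total morphemes: 3

3 morphemes (dis- (prefix: not/apart) + appear (root) + -ance (suffix: state/act))


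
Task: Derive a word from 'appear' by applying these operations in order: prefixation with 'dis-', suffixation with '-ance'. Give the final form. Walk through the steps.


Step 1: Add prefix 'dis-' to 'appear' = 'disappear'
Step 2: Add suffix '-ance' to 'disappear' = 'disappearance'

disappearance


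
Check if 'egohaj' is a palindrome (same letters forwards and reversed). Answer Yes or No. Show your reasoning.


Forward: 'egohaj'
Reversed: 'jahoge'
They differ.

No


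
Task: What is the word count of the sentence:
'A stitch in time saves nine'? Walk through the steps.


Split into words: A | stitch | in | time | saves | nine = 6 words.

6


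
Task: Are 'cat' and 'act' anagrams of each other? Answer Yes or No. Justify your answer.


Sorted letters of 'cat': 'act'
Sorted letters of 'act': 'act'
They match.

Yes


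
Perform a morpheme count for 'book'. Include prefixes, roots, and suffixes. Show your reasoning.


Decomposition: book (free morpheme) = 1 morpheme(s)

1 morphemes


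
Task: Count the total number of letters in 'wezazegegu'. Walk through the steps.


Spell out 'wezazegegu' and number each letter: w(1), e(2), z(3), a(4), z(5), e(6), g(7), e(8), g(9), u(10). Total: 10 letters.

10


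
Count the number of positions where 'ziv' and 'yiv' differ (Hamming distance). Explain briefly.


Alignment:
Position 1: 'z' vs 'y' = DIFFER
Position 2: 'i' vs 'i' = match
Position 3: 'v' vs 'v' = match
Total differences: 1

1


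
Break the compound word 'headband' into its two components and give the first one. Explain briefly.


Split 'headband' into 'head' + 'band'. The first part is 'head'.

head


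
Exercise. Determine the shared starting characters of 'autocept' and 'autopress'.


Compare from the start: 4 characters match: 'auto'. Mismatch at position 5: 'c' vs 'p'.

auto


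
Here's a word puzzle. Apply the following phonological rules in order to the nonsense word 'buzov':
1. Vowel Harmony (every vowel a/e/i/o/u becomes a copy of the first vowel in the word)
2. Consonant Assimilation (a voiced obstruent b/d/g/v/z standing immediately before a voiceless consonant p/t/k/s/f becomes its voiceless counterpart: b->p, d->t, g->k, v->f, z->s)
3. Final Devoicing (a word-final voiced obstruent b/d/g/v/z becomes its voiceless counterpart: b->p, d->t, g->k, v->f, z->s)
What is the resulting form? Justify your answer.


Starting form: 'buzov'
Rule 1: Vowel Harmony: all vowels become 'u' (matching first vowel). 'buzov' -> 'buzuv'
Rule 2: Consonant Assimilation: no voiced obstruent (b/d/g/v/z) stands immediately before a voiceless consonant (p/t/k/s/f). No change.
Rule 3: Final Devoicing: word-final voiced obstruent 'v' becomes voiceless 'f'. 'buzuv' -> 'buzuf'
Final form: 'buzuf'

buzuf


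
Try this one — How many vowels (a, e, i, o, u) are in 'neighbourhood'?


Vowels in 'neighbourhood': e, i, o, u, o, o = 6 vowels.

6


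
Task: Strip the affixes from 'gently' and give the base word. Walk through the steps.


Remove suffix '-ly' from 'gently' to get root 'gentle'.

gentle


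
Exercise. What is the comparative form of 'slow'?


Apply comparative formation (add -er): 'slow' -> 'slower'.

slower


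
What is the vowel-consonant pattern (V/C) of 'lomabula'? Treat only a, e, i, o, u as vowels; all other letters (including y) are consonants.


Letter mapping: l = C, o = V, m = C, a = V, b = C, u = V, l = C, a = V.

CVCVCVCV


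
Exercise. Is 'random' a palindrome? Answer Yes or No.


Forward: 'random'
Reversed: 'modnar'
They differ.

No


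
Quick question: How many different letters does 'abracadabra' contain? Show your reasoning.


Unique letters in 'abracadabra': {a, b, c, d, r} = 5 distinct letters.

5


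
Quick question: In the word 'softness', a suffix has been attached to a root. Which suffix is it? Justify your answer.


The word 'softness' = 'soft' (root) + '-ness' (suffix). The suffix is '-ness'.

ness


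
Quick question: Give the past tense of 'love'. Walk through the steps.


Apply rule: Add -d (word ends in -e). 'love' becomes 'loved'.

loved


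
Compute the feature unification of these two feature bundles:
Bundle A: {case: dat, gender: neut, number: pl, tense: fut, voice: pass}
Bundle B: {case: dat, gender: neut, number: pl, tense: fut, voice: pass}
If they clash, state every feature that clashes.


Compare features:
case: A=dat vs B=dat -> unified: dat
gender: A=neut vs B=neut -> unified: neut
number: A=pl vs B=pl -> unified: pl
tense: A=fut vs B=fut -> unified: fut
voice: A=pass vs B=pass -> unified: pass
No clashes found.

Unified: {case: dat, gender: neut, number: pl, tense: fut, voice: pass}


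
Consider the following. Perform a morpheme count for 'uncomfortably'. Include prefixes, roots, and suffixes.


Decomposition: un- (prefix) + comfort (root) + -able (suffix) + -ly (suffix) = 4 morpheme(s)

4 morphemes


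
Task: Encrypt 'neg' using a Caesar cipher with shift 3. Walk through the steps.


Shift each letter by 3: n -> q, e -> h, g -> j. Result: 'qhj'.

qhj


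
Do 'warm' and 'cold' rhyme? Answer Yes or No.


Rime (stressed vowel + following sounds) of 'warm': -arm = /ɔːrm/
Rime of 'cold': -old = /oʊld/
/ɔːrm/ and /oʊld/ are different ending sounds, so the words do not rhyme.

No


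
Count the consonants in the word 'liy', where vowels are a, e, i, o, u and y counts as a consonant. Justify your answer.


Consonants in 'liy': l, y = 2 consonants.

2


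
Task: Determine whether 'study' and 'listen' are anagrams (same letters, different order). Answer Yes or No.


Sorted letters of 'study': 'dstuy'
Sorted letters of 'listen': 'eilnst'
They do not match.

No


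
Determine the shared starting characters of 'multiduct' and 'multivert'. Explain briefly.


Compare from the start: 5 characters match: 'multi'. Mismatch at position 6: 'd' vs 'v'.

multi


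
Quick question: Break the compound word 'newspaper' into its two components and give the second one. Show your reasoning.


Split 'newspaper' into 'news' + 'paper'. The second part is 'paper'.

paper


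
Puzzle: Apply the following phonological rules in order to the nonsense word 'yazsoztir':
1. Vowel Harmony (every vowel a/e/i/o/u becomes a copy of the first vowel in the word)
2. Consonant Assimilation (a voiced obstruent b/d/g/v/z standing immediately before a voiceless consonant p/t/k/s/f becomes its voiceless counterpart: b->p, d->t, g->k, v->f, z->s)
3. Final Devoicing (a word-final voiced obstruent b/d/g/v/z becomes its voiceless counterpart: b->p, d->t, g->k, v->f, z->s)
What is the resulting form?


Starting form: 'yazsoztir'
Rule 1: Vowel Harmony: all vowels become 'a' (matching first vowel). 'yazsoztir' -> 'yazsaztar'
Rule 2: Consonant Assimilation: voiced obstruent before voiceless consonant becomes voiceless ('zs' -> 'ss', 'zt' -> 'st'). 'yazsaztar' -> 'yassastar'
Rule 3: Final Devoicing: final consonant 'r' is not one of the voiced obstruents b/d/g/v/z. No change.
Final form: 'yassastar'

yassastar


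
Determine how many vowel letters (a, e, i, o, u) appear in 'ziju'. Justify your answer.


Vowels in 'ziju': i, u = 2 vowels.

2


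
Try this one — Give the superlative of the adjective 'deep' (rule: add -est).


Apply superlative formation (add -est): 'deep' -> 'deepest'.

deepest


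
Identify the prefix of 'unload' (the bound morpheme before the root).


The word 'unload' = 'un' (prefix) + 'load' (root). The prefix is 'un'.

un


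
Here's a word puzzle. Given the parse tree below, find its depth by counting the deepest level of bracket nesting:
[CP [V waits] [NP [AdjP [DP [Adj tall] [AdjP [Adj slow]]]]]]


Count bracket nesting levels:
'[' at pos 0: depth = 1
'[' at pos 4: depth = 2
'[' at pos 14: depth = 2
'[' at pos 18: depth = 3
'[' at pos 24: depth = 4
'[' at pos 28: depth = 5
'[' at pos 39: depth = 5
'[' at pos 45: depth = 6
Maximum depth reached: 6

6


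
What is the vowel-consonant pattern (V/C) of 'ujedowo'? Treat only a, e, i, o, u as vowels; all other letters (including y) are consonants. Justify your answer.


Letter mapping: u = V, j = C, e = V, d = C, o = V, w = C, o = V.

VCVCVCV


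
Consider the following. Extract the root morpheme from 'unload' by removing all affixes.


Remove prefix 'un' from 'unload' to get root 'load'.

load


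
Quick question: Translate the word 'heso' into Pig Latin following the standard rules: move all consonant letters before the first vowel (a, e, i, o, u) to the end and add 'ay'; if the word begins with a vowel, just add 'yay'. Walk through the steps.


'heso': move consonant cluster 'h' to end and add 'ay': 'esohay'.

esohay


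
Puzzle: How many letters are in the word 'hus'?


Spell out 'hus' and number each letter: h(1), u(2), s(3). Total: 3 letters.

3


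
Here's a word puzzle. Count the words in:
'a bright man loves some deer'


Split into words: a | bright | man | loves | some | deer = 6 words.

6


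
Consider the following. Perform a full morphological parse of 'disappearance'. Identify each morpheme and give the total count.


Step 1: Identify prefix: 'dis' (meaning: not/apart)
Step 2: Identify root: 'appear'
Step 3: Identify suffix(es): 'ance'
Decomposition: dis- (prefix: not/apart) + appear (root) + -ance (suffix: state/act)
Total morphemes: 3

3 morphemes (dis- (prefix: not/apart) + appear (root) + -ance (suffix: state/act))


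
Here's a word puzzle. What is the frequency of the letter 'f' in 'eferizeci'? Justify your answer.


Letter 'f' in 'eferizeci': found at position(s) 2 = 1 occurrence(s).

1


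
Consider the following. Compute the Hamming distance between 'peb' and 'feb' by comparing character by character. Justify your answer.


Alignment:
Position 1: 'p' vs 'f' = DIFFER
Position 2: 'e' vs 'e' = match
Position 3: 'b' vs 'b' = match
Total differences: 1

1


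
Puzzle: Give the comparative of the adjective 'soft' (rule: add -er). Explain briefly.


Apply comparative formation (add -er): 'soft' -> 'softer'.

softer


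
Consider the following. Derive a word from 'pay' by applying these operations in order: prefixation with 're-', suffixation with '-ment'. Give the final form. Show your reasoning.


Step 1: Add prefix 're-' to 'pay' = 'repay'
Step 2: Add suffix '-ment' to 'repay' = 'repayment'

repayment


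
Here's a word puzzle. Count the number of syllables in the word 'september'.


Break 'september' into syllables: sep-tem-ber -> sep | tem | ber = 3 syllables

3 syllables


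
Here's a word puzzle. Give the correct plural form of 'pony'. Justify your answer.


Apply rule: Change -y to -ies (consonant + y). 'pony' becomes 'ponies'.

ponies


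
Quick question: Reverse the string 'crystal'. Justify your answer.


Reverse 'crystal' character by character: 'latsyrc'.

latsyrc


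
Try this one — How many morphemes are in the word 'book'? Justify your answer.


Decomposition: book (free morpheme) = 1 morpheme(s)

1 morphemes


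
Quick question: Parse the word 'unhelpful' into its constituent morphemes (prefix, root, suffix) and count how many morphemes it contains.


Step 1: Identify prefix: 'un' (meaning: not/reverse)
Step 2: Identify root: 'help'
Step 3: Identify suffix(es): 'ful'
Decomposition: un- (prefix: not/reverse) + help (root) + -ful (suffix: full of)
Total morphemes: 3

3 morphemes (un- (prefix: not/reverse) + help (root) + -ful (suffix: full of))


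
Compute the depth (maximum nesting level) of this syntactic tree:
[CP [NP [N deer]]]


Count bracket nesting levels:
'[' at pos 0: depth = 1
'[' at pos 4: depth = 2
'[' at pos 8: depth = 3
Maximum depth reached: 3

3


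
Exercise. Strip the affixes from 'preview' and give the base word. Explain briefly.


Remove prefix 'pre' from 'preview' to get root 'view'.

view


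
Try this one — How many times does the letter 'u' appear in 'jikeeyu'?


Letter 'u' in 'jikeeyu': found at position(s) 7 = 1 occurrence(s).

1


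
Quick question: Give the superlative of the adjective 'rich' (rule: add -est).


Apply superlative formation (add -est): 'rich' -> 'richest'.

richest


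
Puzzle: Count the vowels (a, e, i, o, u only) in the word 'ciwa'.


Vowels in 'ciwa': i, a = 2 vowels.

2


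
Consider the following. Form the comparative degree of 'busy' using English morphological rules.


Apply comparative formation (consonant + y: change y to i, add -er): 'busy' -> 'busier'.

busier


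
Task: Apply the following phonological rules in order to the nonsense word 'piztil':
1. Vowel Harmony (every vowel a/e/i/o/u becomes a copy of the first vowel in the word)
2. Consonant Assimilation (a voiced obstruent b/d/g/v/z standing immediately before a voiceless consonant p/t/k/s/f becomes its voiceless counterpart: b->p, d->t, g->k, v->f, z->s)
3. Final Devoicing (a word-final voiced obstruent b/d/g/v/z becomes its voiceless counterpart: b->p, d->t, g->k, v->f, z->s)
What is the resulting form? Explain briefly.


Starting form: 'piztil'
Rule 1: Vowel Harmony: all vowels already match. No change.
Rule 2: Consonant Assimilation: voiced obstruent before voiceless consonant becomes voiceless ('zt' -> 'st'). 'piztil' -> 'pistil'
Rule 3: Final Devoicing: final consonant 'l' is not one of the voiced obstruents b/d/g/v/z. No change.
Final form: 'pistil'

pistil


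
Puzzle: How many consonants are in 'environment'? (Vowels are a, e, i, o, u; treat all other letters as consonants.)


Consonants in 'environment': n, v, r, n, m, n, t = 7 consonants.

7


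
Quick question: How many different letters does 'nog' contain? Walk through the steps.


Unique letters in 'nog': {g, n, o} = 3 distinct letters.

3


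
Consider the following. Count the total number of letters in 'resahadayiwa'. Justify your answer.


Spell out 'resahadayiwa' and number each letter: r(1), e(2), s(3), a(4), h(5), a(6), d(7), a(8), y(9), i(10), w(11), a(12). Total: 12 letters.

12


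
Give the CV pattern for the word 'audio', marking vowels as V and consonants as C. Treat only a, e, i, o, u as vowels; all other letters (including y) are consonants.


Letter mapping: a = V, u = V, d = C, i = V, o = V.

VVCVV


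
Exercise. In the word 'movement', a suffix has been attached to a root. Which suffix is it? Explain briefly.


The word 'movement' = 'move' (root) + '-ment' (suffix). The suffix is '-ment'.

ment


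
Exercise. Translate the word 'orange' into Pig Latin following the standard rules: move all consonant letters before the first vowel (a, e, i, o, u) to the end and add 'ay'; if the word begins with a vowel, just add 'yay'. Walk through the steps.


'orange' starts with a vowel, so add 'yay': 'orangeyay'.

orangeyay


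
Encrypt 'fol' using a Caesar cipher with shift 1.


Shift each letter by 1: f -> g, o -> p, l -> m. Result: 'gpm'.

gpm


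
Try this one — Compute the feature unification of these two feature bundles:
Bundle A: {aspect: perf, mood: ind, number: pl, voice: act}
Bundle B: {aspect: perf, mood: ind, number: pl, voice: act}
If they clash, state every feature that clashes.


Compare features:
aspect: A=perf vs B=perf -> unified: perf
mood: A=ind vs B=ind -> unified: ind
number: A=pl vs B=pl -> unified: pl
voice: A=act vs B=act -> unified: act
No clashes found.

Unified: {aspect: perf, mood: ind, number: pl, voice: act}


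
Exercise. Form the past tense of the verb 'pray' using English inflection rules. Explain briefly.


Apply rule: Add -ed. 'pray' becomes 'prayed'.

prayed


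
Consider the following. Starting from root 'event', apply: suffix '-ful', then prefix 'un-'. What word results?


Step 1: Add suffix '-ful' to 'event' = 'eventful'
Step 2: Add prefix 'un-' to 'eventful' = 'uneventful'

uneventful


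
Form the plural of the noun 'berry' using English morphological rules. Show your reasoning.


Apply rule: Change -y to -ies (consonant + y). 'berry' becomes 'berries'.

berries


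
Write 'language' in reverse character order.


Reverse 'language' character by character: 'egaugnal'.

egaugnal


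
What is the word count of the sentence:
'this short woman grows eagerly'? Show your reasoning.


Split into words: this | short | woman | grows | eagerly = 5 words.

5


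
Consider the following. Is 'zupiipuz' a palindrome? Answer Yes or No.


Forward: 'zupiipuz'
Reversed: 'zupiipuz'
They are identical.

Yes


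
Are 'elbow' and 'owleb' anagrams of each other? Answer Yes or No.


Sorted letters of 'elbow': 'below'
Sorted letters of 'owleb': 'below'
They match.

Yes


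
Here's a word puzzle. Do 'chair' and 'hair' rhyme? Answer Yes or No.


Rime (stressed vowel + following sounds) of 'chair': -air = /ɛər/
Rime of 'hair': -air = /ɛər/
/ɛər/ and /ɛər/ are the same ending sound, so the words rhyme.

Yes


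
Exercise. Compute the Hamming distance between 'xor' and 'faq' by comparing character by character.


Alignment:
Position 1: 'x' vs 'f' = DIFFER
Position 2: 'o' vs 'a' = DIFFER
Position 3: 'r' vs 'q' = DIFFER
Total differences: 3

3


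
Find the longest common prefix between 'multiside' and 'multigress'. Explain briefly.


Compare from the start: 5 characters match: 'multi'. Mismatch at position 6: 's' vs 'g'.

multi


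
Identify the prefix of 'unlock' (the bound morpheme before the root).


The word 'unlock' = 'un' (prefix) + 'lock' (root). The prefix is 'un'.

un


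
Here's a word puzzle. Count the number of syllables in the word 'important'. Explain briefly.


Break 'important' into syllables: im-por-tant -> im | por | tant = 3 syllables

3 syllables


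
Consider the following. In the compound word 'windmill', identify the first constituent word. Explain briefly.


Split 'windmill' into 'wind' + 'mill'. The first part is 'wind'.

wind


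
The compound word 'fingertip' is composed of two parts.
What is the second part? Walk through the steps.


Split 'fingertip' into 'finger' + 'tip'. The second part is 'tip'.

tip


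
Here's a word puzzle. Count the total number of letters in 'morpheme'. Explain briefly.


Spell out 'morpheme' and number each letter: m(1), o(2), r(3), p(4), h(5), e(6), m(7), e(8). Total: 8 letters.

8


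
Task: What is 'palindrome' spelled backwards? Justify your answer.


Reverse 'palindrome' character by character: 'emordnilap'.

emordnilap


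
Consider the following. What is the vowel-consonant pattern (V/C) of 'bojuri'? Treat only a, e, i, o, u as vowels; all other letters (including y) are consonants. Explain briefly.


Letter mapping: b = C, o = V, j = C, u = V, r = C, i = V.

CVCVCV


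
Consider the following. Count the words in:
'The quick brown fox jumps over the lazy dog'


Split into words: The | quick | brown | fox | jumps | over | the | lazy | dog = 9 words.

9


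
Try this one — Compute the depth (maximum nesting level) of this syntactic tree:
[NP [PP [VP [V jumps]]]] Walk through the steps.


Count bracket nesting levels:
'[' at pos 0: depth = 1
'[' at pos 4: depth = 2
'[' at pos 8: depth = 3
'[' at pos 12: depth = 4
Maximum depth reached: 4

4


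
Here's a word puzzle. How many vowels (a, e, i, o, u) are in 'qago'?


Vowels in 'qago': a, o = 2 vowels.

2


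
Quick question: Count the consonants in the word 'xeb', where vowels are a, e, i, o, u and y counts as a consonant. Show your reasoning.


Consonants in 'xeb': x, b = 2 consonants.

2


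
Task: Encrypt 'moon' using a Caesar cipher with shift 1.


Shift each letter by 1: m -> n, o -> p, o -> p, n -> o. Result: 'nppo'.

nppo


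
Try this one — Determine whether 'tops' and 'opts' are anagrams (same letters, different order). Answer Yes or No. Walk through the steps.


Sorted letters of 'tops': 'opst'
Sorted letters of 'opts': 'opst'
They match.

Yes


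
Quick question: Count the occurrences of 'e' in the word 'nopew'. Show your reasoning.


Letter 'e' in 'nopew': found at position(s) 4 = 1 occurrence(s).

1


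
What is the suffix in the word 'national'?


The word 'national' = 'nation' (root) + '-al' (suffix). The suffix is '-al'.

al


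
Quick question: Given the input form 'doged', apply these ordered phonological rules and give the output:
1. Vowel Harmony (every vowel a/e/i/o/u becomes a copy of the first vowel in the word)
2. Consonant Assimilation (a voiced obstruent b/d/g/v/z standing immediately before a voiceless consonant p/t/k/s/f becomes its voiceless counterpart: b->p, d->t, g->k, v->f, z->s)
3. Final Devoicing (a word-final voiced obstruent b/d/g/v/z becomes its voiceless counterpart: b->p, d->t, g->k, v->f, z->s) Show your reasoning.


Starting form: 'doged'
Rule 1: Vowel Harmony: all vowels become 'o' (matching first vowel). 'doged' -> 'dogod'
Rule 2: Consonant Assimilation: no voiced obstruent (b/d/g/v/z) stands immediately before a voiceless consonant (p/t/k/s/f). No change.
Rule 3: Final Devoicing: word-final voiced obstruent 'd' becomes voiceless 't'. 'dogod' -> 'dogot'
Final form: 'dogot'

dogot


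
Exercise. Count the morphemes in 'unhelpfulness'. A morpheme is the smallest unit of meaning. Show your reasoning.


Decomposition: un- (prefix) + help (root) + -ful (suffix) + -ness (suffix) = 4 morpheme(s)

4 morphemes


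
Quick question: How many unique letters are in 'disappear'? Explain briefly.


Unique letters in 'disappear': {a, d, e, i, p, r, s} = 7 distinct letters.

7


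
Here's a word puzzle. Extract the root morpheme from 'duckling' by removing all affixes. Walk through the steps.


Remove suffix '-ling' from 'duckling' to get root 'duck'.

duck


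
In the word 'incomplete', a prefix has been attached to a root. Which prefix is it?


The word 'incomplete' = 'in' (prefix) + 'complete' (root). The prefix is 'in'.

in


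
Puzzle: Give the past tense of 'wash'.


Apply rule: Add -ed. 'wash' becomes 'washed'.

washed


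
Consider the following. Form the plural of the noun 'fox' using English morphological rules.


Apply rule: Add -es (sibilant/fricative ending). 'fox' becomes 'foxes'.

foxes


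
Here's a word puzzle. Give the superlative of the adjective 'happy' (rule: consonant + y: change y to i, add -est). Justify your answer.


Apply superlative formation (consonant + y: change y to i, add -est): 'happy' -> 'happiest'.

happiest


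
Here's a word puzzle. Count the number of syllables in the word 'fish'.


Break 'fish' into syllables: fish -> fish = 1 syllable

1 syllable


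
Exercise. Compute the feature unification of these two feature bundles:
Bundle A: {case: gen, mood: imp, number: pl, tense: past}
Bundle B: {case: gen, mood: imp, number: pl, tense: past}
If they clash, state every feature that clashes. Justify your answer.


Compare features:
case: A=gen vs B=gen -> unified: gen
mood: A=imp vs B=imp -> unified: imp
number: A=pl vs B=pl -> unified: pl
tense: A=past vs B=past -> unified: past
No clashes found.

Unified: {case: gen, mood: imp, number: pl, tense: past}


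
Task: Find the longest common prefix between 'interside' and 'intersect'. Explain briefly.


Compare from the start: 6 characters match: 'inters'. Mismatch at position 7: 'i' vs 'e'.

inters


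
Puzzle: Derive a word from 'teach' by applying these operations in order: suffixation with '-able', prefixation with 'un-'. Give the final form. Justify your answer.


Step 1: Add suffix '-able' to 'teach' = 'teachable'
Step 2: Add prefix 'un-' to 'teachable' = 'unteachable'

unteachable


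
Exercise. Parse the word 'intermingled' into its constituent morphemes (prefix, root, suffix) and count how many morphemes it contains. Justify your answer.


Step 1: Identify prefix: 'inter' (meaning: between)
Step 2: Identify root: 'mingle'
Step 3: Identify suffix(es): 'ed'
Decomposition: inter- (prefix: between) + mingle (root) + -ed (suffix: past)
Total morphemes: 3

3 morphemes (inter- (prefix: between) + mingle (root) + -ed (suffix: past))


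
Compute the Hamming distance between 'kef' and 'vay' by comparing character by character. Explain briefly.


Alignment:
Position 1: 'k' vs 'v' = DIFFER
Position 2: 'e' vs 'a' = DIFFER
Position 3: 'f' vs 'y' = DIFFER
Total differences: 3

3


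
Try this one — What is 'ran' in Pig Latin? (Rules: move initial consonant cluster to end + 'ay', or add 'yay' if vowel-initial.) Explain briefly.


'ran': move consonant cluster 'r' to end and add 'ay': 'anray'.

anray


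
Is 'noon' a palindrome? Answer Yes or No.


Forward: 'noon'
Reversed: 'noon'
They are identical.

Yes


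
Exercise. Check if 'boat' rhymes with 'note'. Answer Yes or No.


Rime (stressed vowel + following sounds) of 'boat': -oat = /oʊt/
Rime of 'note': -ote = /oʊt/
/oʊt/ and /oʊt/ are the same ending sound, so the words rhyme.

Yes


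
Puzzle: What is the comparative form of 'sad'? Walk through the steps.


Apply comparative formation (double final consonant, add -er): 'sad' -> 'sadder'.

sadder
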